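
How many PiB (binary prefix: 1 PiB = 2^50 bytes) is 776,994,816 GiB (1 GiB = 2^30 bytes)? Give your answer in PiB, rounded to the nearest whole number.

776,994,816 GiB × 1,073,741,824 bytes/GiB = 834,291,830,970,384,384 bytes
1 PiB = 1,125,899,906,842,624 bytes
834,291,830,970,384,384 / 1,125,899,906,842,624 = 741 PiB

741 PiB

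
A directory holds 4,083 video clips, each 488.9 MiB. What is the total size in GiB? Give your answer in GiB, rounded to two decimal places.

Total = 4,083 × 488.9 MiB = 1996178.7 MiB
= 1996178.7 × 1,048,576 bytes = 2,093,145,076,531.2 bytes
1 GiB = 1,073,741,824 bytes
2,093,145,076,531.2 / 1,073,741,824 = 1,949.39 GiB

1,949.39 GiB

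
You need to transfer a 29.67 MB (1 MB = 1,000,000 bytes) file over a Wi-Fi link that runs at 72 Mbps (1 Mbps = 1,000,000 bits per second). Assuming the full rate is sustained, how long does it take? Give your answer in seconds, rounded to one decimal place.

29.67 MB = 29,670,000 bytes = 237,360,000 bits
72 Mbps = 72,000,000 bits/s
time = 237,360,000 / 72,000,000 = 3.3 s

3.3 seconds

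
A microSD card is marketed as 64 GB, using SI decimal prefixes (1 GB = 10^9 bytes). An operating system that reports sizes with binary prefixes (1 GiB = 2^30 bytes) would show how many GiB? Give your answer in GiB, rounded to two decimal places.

64 GB = 64 × 10^9 bytes = 64,000,000,000 bytes
1 GiB = 2^30 bytes = 1,073,741,824 bytes
64,000,000,000 / 1,073,741,824 = 59.60 GiB

59.60 GiB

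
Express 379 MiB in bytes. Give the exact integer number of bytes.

379 × 1,048,576 = 397,410,304 bytes  (1 MiB = 2^20 bytes)

397,410,304 bytes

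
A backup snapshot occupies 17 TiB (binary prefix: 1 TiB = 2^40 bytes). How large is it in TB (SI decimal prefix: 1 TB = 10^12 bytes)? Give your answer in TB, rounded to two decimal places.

18.69 TB

17 TiB × 1,099,511,627,776 bytes/TiB = 18,691,697,672,192 bytes
1 TB = 1,000,000,000,000 bytes
18,691,697,672,192 / 1,000,000,000,000 = 18.69 TB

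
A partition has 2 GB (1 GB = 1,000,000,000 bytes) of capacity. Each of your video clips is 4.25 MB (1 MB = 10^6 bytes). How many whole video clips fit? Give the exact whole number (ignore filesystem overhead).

470

Capacity: 2 GB = 2,000,000,000 bytes
Per item: 4.25 MB = 4,250,000 bytes
⌊2,000,000,000 / 4,250,000⌋ = 470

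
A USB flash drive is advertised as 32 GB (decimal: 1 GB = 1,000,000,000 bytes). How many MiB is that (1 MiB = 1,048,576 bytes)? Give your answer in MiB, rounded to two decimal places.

30,517.58 MiB

32 GB = 32 × 10^9 bytes = 32,000,000,000 bytes
1 MiB = 1,048,576 bytes
32,000,000,000 / 1,048,576 = 30,517.58 MiB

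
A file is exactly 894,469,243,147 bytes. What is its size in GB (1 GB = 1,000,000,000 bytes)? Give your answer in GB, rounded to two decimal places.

894.47 GB

894,469,243,147 bytes given.
1 GB = 1,000,000,000 bytes
894,469,243,147 / 1,000,000,000 = 894.47 GB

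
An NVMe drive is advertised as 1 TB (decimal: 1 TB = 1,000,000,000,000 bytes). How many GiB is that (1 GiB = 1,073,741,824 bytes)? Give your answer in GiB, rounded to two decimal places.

1 TB = 1 × 10^12 bytes = 1,000,000,000,000 bytes
1 GiB = 1,073,741,824 bytes
1,000,000,000,000 / 1,073,741,824 = 931.32 GiB

931.32 GiB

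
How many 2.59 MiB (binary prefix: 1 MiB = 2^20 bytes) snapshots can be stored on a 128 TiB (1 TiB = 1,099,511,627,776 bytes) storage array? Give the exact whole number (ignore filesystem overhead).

Capacity: 128 TiB = 140,737,488,355,328 bytes
Per item: 2.59 MiB = 2,715,811.84 bytes
⌊140,737,488,355,328 / 2,715,811.84⌋ = 51,821,516

51,821,516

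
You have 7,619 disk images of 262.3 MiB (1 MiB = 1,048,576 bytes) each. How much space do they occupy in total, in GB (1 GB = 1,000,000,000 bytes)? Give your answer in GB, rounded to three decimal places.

2,095.541 GB

Total = 7,619 × 262.3 MiB = 1998463.7 MiB
= 1998463.7 × 1,048,576 bytes = 2,095,541,072,691.2 bytes
1 GB = 1,000,000,000 bytes
2,095,541,072,691.2 / 1,000,000,000 = 2,095.541 GB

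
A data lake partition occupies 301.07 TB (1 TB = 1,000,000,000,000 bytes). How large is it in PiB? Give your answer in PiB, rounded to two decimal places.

0.27 PiB

301.07 TB = 301.07 × 10^12 bytes = 301,070,000,000,000 bytes
1 PiB = 1,125,899,906,842,624 bytes
301,070,000,000,000 / 1,125,899,906,842,624 = 0.27 PiB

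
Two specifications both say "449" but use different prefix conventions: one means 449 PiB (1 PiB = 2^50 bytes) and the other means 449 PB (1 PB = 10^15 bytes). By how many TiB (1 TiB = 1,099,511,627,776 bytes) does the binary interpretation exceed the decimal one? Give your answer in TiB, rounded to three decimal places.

449 PiB = 449 × 1,125,899,906,842,624 = 505,529,058,172,338,176 bytes
449 PB = 449 × 1,000,000,000,000,000 = 449,000,000,000,000,000 bytes
difference = 56,529,058,172,338,176 bytes
56,529,058,172,338,176 / 1,099,511,627,776 = 51,412.879 TiB

51,412.879 TiB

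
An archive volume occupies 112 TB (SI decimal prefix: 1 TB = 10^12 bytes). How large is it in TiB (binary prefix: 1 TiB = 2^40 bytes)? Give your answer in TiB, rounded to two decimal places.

101.86 TiB

112 TB = 112 × 10^12 bytes = 112,000,000,000,000 bytes
1 TiB = 1,099,511,627,776 bytes
112,000,000,000,000 / 1,099,511,627,776 = 101.86 TiB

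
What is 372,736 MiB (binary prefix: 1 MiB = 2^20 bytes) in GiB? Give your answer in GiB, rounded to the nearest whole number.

364 GiB

372,736 MiB × 1,048,576 bytes/MiB = 390,842,023,936 bytes
1 GiB = 1,073,741,824 bytes
390,842,023,936 / 1,073,741,824 = 364 GiB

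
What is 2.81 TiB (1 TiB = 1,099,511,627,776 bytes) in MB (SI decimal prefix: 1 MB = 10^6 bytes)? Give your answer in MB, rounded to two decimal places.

3,089,627.67 MB

2.81 TiB = 2.81 × 2^40 bytes = 3,089,627,674,050.56 bytes
1 MB = 10^6 bytes = 1,000,000 bytes
3,089,627,674,050.56 / 1,000,000 = 3,089,627.67 MB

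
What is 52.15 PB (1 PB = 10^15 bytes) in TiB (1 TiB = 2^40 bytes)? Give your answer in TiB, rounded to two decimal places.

52.15 PB × 1,000,000,000,000,000 bytes/PB = 52,150,000,000,000,000 bytes
1 TiB = 2^40 bytes = 1,099,511,627,776 bytes
52,150,000,000,000,000 / 1,099,511,627,776 = 47,430.15 TiB

47,430.15 TiB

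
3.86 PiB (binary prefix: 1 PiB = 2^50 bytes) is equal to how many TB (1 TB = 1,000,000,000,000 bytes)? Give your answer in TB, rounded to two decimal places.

4,345.97 TB

3.86 PiB = 3.86 × 2^50 bytes = 4,345,973,640,412,528.64 bytes
1 TB = 1,000,000,000,000 bytes
4,345,973,640,412,528.64 / 1,000,000,000,000 = 4,345.97 TB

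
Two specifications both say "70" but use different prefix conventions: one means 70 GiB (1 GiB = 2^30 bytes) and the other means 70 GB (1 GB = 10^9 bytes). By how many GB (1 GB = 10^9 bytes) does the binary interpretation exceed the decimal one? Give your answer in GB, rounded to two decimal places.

70 GiB = 70 × 1,073,741,824 = 75,161,927,680 bytes
70 GB = 70 × 1,000,000,000 = 70,000,000,000 bytes
difference = 5,161,927,680 bytes
5,161,927,680 / 1,000,000,000 = 5.16 GB

5.16 GB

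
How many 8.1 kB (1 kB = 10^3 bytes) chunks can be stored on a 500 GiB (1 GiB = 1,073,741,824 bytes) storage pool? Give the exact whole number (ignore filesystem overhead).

Capacity: 500 GiB = 536,870,912,000 bytes
Per item: 8.1 kB = 8,100 bytes
⌊536,870,912,000 / 8,100⌋ = 66,280,359

66,280,359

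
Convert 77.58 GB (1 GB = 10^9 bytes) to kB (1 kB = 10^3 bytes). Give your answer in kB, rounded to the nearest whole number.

77.58 GB = 77.58 × 10^9 bytes = 77,580,000,000 bytes
1 kB = 10^3 bytes = 1,000 bytes
77,580,000,000 / 1,000 = 77,580,000 kB

77,580,000 kB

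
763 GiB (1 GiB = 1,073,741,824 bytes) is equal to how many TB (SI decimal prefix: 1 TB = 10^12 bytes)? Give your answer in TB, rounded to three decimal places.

0.819 TB

763 GiB = 763 × 2^30 bytes = 819,265,011,712 bytes
1 TB = 1,000,000,000,000 bytes
819,265,011,712 / 1,000,000,000,000 = 0.819 TB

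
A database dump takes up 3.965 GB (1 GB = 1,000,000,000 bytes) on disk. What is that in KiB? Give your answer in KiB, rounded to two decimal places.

3,872,070.31 KiB

3.965 GB = 3.965 × 10^9 bytes = 3,965,000,000 bytes
1 KiB = 2^10 bytes = 1,024 bytes
3,965,000,000 / 1,024 = 3,872,070.31 KiB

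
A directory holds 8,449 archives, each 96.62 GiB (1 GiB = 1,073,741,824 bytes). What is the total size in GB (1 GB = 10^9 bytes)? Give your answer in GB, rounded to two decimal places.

Total = 8,449 × 96.62 GiB = 816342.38 GiB
= 816342.38 × 1,073,741,824 bytes = 876,540,956,109,701.12 bytes
1 GB = 1,000,000,000 bytes
876,540,956,109,701.12 / 1,000,000,000 = 876,540.96 GB

876,540.96 GB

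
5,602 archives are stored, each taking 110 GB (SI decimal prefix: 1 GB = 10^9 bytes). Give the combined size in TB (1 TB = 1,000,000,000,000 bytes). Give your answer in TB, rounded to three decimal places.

Total = 5,602 × 110 GB = 616,220 GB
= 616,220 × 1,000,000,000 bytes = 616,220,000,000,000 bytes
1 TB = 1,000,000,000,000 bytes
616,220,000,000,000 / 1,000,000,000,000 = 616.220 TB

616.220 TB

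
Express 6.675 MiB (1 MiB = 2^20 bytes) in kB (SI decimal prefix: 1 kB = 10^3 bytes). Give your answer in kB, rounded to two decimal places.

6,999.24 kB

6.675 MiB × 1,048,576 bytes/MiB = 6,999,244.8 bytes
1 kB = 1,000 bytes
6,999,244.8 / 1,000 = 6,999.24 kB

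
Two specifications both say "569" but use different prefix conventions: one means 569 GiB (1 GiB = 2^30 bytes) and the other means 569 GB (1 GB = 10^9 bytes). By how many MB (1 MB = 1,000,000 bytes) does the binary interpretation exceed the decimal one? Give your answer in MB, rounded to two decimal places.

569 GiB = 569 × 1,073,741,824 = 610,959,097,856 bytes
569 GB = 569 × 1,000,000,000 = 569,000,000,000 bytes
difference = 41,959,097,856 bytes
41,959,097,856 / 1,000,000 = 41,959.10 MB

41,959.10 MB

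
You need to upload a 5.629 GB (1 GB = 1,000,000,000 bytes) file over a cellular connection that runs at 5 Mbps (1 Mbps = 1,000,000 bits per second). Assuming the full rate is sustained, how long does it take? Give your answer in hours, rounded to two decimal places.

2.50 hours

5.629 GB = 5,629,000,000 bytes = 45,032,000,000 bits
5 Mbps = 5,000,000 bits/s
time = 45,032,000,000 / 5,000,000 = 9,006.4000 s
9,006.4000 s / 3600 = 2.50 hours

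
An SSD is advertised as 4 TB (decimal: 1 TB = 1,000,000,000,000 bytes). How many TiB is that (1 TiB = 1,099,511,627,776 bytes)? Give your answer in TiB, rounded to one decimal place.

3.6 TiB

4 TB × 1,000,000,000,000 bytes/TB = 4,000,000,000,000 bytes
1 TiB = 1,099,511,627,776 bytes
4,000,000,000,000 / 1,099,511,627,776 = 3.6 TiB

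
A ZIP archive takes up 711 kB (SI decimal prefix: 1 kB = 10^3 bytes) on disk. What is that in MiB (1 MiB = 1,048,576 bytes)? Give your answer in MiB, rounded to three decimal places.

0.678 MiB

711 kB × 1,000 bytes/kB = 711,000 bytes
1 MiB = 1,048,576 bytes
711,000 / 1,048,576 = 0.678 MiB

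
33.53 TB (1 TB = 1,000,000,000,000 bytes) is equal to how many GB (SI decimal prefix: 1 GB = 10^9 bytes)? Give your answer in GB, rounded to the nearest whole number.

33.53 TB × 1,000,000,000,000 bytes/TB = 33,530,000,000,000 bytes
1 GB = 10^9 bytes = 1,000,000,000 bytes
33,530,000,000,000 / 1,000,000,000 = 33,530 GB

33,530 GB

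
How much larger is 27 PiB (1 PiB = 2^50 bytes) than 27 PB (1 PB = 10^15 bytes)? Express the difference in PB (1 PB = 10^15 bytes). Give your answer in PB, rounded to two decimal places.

27 PiB = 27 × 1,125,899,906,842,624 = 30,399,297,484,750,848 bytes
27 PB = 27 × 1,000,000,000,000,000 = 27,000,000,000,000,000 bytes
difference = 3,399,297,484,750,848 bytes
3,399,297,484,750,848 / 1,000,000,000,000,000 = 3.40 PB

3.40 PB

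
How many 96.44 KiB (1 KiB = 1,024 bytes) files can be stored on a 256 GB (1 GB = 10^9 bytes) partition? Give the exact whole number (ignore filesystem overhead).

Capacity: 256 GB = 256,000,000,000 bytes
Per item: 96.44 KiB = 98,754.56 bytes
⌊256,000,000,000 / 98,754.56⌋ = 2,592,285

2,592,285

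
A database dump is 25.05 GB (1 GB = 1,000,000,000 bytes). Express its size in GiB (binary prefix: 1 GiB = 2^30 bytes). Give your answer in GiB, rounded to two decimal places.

23.33 GiB

25.05 GB = 25.05 × 10^9 bytes = 25,050,000,000 bytes
1 GiB = 2^30 bytes = 1,073,741,824 bytes
25,050,000,000 / 1,073,741,824 = 23.33 GiB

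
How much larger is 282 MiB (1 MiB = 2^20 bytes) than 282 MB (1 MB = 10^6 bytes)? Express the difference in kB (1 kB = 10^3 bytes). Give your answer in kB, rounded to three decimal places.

13,698.432 kB

282 MiB = 282 × 1,048,576 = 295,698,432 bytes
282 MB = 282 × 1,000,000 = 282,000,000 bytes
difference = 13,698,432 bytes
13,698,432 / 1,000 = 13,698.432 kB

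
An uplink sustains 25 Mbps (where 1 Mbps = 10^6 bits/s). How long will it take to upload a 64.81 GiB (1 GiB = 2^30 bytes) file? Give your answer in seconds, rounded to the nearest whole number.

64.81 GiB = 69,589,207,613.44 bytes = 556,713,660,907.52 bits
25 Mbps = 25,000,000 bits/s
time = 556,713,660,907.52 / 25,000,000 = 22,269 s

22,269 seconds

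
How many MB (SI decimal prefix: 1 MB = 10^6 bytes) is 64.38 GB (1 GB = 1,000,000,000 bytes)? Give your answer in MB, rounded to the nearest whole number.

64.38 GB × 1,000,000,000 bytes/GB = 64,380,000,000 bytes
1 MB = 1,000,000 bytes
64,380,000,000 / 1,000,000 = 64,380 MB

64,380 MB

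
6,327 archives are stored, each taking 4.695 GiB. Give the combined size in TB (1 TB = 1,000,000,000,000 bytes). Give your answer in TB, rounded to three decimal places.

31.896 TB

Total = 6,327 × 4.695 GiB = 29705.265 GiB
= 29705.265 × 1,073,741,824 bytes = 31,895,785,423,503.36 bytes
1 TB = 1,000,000,000,000 bytes
31,895,785,423,503.36 / 1,000,000,000,000 = 31.896 TB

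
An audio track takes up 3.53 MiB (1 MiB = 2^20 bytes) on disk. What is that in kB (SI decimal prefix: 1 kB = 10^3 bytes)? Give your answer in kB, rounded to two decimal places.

3,701.47 kB

3.53 MiB = 3.53 × 2^20 bytes = 3,701,473.28 bytes
1 kB = 1,000 bytes
3,701,473.28 / 1,000 = 3,701.47 kB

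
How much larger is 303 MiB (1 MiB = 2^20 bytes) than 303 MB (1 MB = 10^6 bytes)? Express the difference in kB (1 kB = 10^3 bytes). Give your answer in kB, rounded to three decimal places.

14,718.528 kB

303 MiB = 303 × 1,048,576 = 317,718,528 bytes
303 MB = 303 × 1,000,000 = 303,000,000 bytes
difference = 14,718,528 bytes
14,718,528 / 1,000 = 14,718.528 kB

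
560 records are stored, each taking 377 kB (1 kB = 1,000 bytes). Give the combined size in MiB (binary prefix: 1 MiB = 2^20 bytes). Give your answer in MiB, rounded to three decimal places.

201.340 MiB

Total = 560 × 377 kB = 211,120 kB
= 211,120 × 1,000 bytes = 211,120,000 bytes
1 MiB = 1,048,576 bytes
211,120,000 / 1,048,576 = 201.340 MiB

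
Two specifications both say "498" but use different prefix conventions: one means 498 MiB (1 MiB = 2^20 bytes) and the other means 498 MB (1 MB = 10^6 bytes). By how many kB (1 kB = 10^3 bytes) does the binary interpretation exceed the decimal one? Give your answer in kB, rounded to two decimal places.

24,190.85 kB

498 MiB = 498 × 1,048,576 = 522,190,848 bytes
498 MB = 498 × 1,000,000 = 498,000,000 bytes
difference = 24,190,848 bytes
24,190,848 / 1,000 = 24,190.85 kB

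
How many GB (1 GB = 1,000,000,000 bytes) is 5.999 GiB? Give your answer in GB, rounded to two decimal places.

5.999 GiB = 5.999 × 2^30 bytes = 6,441,377,202.176 bytes
1 GB = 1,000,000,000 bytes
6,441,377,202.176 / 1,000,000,000 = 6.44 GB

6.44 GB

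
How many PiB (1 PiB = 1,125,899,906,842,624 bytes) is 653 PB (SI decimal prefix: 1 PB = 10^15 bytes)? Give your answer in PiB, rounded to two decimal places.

653 PB = 653 × 10^15 bytes = 653,000,000,000,000,000 bytes
1 PiB = 1,125,899,906,842,624 bytes
653,000,000,000,000,000 / 1,125,899,906,842,624 = 579.98 PiB

579.98 PiB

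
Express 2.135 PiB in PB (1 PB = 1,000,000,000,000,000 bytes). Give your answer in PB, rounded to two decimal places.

2.40 PB

2.135 PiB = 2.135 × 2^50 bytes = 2,403,796,301,109,002.24 bytes
1 PB = 10^15 bytes = 1,000,000,000,000,000 bytes
2,403,796,301,109,002.24 / 1,000,000,000,000,000 = 2.40 PB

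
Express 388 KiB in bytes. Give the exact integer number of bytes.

388 × 1,024 = 397,312 bytes  (1 KiB = 2^10 bytes)

397,312 bytes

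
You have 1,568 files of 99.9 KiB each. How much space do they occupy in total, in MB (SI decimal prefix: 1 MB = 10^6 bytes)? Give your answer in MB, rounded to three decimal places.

160.403 MB

Total = 1,568 × 99.9 KiB = 156643.2 KiB
= 156643.2 × 1,024 bytes = 160,402,636.8 bytes
1 MB = 1,000,000 bytes
160,402,636.8 / 1,000,000 = 160.403 MB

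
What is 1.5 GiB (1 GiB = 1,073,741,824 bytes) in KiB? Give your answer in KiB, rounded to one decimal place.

1,572,864.0 KiB

1.5 GiB × 1,073,741,824 bytes/GiB = 1,610,612,736 bytes
1 KiB = 1,024 bytes
1,610,612,736 / 1,024 = 1,572,864.0 KiB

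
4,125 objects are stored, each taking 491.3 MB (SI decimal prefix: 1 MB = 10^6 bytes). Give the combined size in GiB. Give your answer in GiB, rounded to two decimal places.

Total = 4,125 × 491.3 MB = 2026612.5 MB
= 2026612.5 × 1,000,000 bytes = 2,026,612,500,000 bytes
1 GiB = 1,073,741,824 bytes
2,026,612,500,000 / 1,073,741,824 = 1,887.43 GiB

1,887.43 GiB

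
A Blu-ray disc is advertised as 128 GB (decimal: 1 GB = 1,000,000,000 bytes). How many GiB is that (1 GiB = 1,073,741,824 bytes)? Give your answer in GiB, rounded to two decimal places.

119.21 GiB

128 GB = 128 × 10^9 bytes = 128,000,000,000 bytes
1 GiB = 2^30 bytes = 1,073,741,824 bytes
128,000,000,000 / 1,073,741,824 = 119.21 GiB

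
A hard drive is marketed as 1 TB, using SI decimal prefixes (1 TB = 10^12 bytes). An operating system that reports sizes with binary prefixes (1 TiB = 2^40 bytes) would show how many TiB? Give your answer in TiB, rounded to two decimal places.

0.91 TiB

1 TB × 1,000,000,000,000 bytes/TB = 1,000,000,000,000 bytes
1 TiB = 2^40 bytes = 1,099,511,627,776 bytes
1,000,000,000,000 / 1,099,511,627,776 = 0.91 TiB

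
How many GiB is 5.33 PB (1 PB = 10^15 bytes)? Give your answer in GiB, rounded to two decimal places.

4,963,949.32 GiB

5.33 PB = 5.33 × 10^15 bytes = 5,330,000,000,000,000 bytes
1 GiB = 1,073,741,824 bytes
5,330,000,000,000,000 / 1,073,741,824 = 4,963,949.32 GiB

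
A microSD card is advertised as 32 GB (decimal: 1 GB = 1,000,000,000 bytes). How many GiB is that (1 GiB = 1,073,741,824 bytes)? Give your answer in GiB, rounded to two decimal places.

32 GB = 32 × 10^9 bytes = 32,000,000,000 bytes
1 GiB = 1,073,741,824 bytes
32,000,000,000 / 1,073,741,824 = 29.80 GiB

29.80 GiB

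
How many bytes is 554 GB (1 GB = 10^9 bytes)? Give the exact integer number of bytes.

554 × 1,000,000,000 = 554,000,000,000 bytes

554,000,000,000 bytes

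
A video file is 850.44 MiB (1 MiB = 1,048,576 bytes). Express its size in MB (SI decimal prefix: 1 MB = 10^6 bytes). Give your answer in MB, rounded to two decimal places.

891.75 MB

850.44 MiB = 850.44 × 2^20 bytes = 891,750,973.44 bytes
1 MB = 1,000,000 bytes
891,750,973.44 / 1,000,000 = 891.75 MB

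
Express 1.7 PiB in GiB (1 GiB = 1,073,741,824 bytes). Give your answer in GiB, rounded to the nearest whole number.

1.7 PiB = 1.7 × 2^50 bytes = 1,914,029,841,632,460.8 bytes
1 GiB = 1,073,741,824 bytes
1,914,029,841,632,460.8 / 1,073,741,824 = 1,782,579 GiB

1,782,579 GiB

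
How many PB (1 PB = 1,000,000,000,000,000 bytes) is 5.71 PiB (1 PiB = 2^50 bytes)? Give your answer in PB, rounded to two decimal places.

5.71 PiB = 5.71 × 2^50 bytes = 6,428,888,468,071,383.04 bytes
1 PB = 10^15 bytes = 1,000,000,000,000,000 bytes
6,428,888,468,071,383.04 / 1,000,000,000,000,000 = 6.43 PB

6.43 PB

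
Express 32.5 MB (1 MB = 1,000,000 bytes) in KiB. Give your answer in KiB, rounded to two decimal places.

31,738.28 KiB

32.5 MB = 32.5 × 10^6 bytes = 32,500,000 bytes
1 KiB = 2^10 bytes = 1,024 bytes
32,500,000 / 1,024 = 31,738.28 KiB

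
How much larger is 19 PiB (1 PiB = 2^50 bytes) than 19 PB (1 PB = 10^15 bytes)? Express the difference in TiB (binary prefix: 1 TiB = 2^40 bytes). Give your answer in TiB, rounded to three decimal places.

19 PiB = 19 × 1,125,899,906,842,624 = 21,392,098,230,009,856 bytes
19 PB = 19 × 1,000,000,000,000,000 = 19,000,000,000,000,000 bytes
difference = 2,392,098,230,009,856 bytes
2,392,098,230,009,856 / 1,099,511,627,776 = 2,175.601 TiB

2,175.601 TiB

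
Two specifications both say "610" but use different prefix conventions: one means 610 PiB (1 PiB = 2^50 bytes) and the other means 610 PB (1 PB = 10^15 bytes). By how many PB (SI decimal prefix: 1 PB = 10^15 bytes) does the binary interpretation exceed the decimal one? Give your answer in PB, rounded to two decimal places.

610 PiB = 610 × 1,125,899,906,842,624 = 686,798,943,174,000,640 bytes
610 PB = 610 × 1,000,000,000,000,000 = 610,000,000,000,000,000 bytes
difference = 76,798,943,174,000,640 bytes
76,798,943,174,000,640 / 1,000,000,000,000,000 = 76.80 PB

76.80 PB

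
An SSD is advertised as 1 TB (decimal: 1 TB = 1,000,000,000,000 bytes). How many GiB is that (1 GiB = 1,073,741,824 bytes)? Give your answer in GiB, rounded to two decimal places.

1 TB × 1,000,000,000,000 bytes/TB = 1,000,000,000,000 bytes
1 GiB = 2^30 bytes = 1,073,741,824 bytes
1,000,000,000,000 / 1,073,741,824 = 931.32 GiB

931.32 GiB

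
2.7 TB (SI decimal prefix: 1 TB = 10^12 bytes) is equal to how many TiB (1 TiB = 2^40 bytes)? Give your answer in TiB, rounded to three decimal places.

2.7 TB × 1,000,000,000,000 bytes/TB = 2,700,000,000,000 bytes
1 TiB = 2^40 bytes = 1,099,511,627,776 bytes
2,700,000,000,000 / 1,099,511,627,776 = 2.456 TiB

2.456 TiB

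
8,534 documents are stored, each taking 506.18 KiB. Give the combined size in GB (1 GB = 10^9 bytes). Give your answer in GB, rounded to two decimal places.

4.42 GB

Total = 8,534 × 506.18 KiB = 4319740.12 KiB
= 4319740.12 × 1,024 bytes = 4,423,413,882.88 bytes
1 GB = 1,000,000,000 bytes
4,423,413,882.88 / 1,000,000,000 = 4.42 GB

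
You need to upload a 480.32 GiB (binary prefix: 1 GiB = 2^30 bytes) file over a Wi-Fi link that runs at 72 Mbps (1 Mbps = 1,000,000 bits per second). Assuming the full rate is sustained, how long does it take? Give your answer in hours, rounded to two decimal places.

15.92 hours

480.32 GiB = 515,739,672,903.68 bytes = 4,125,917,383,229.44 bits
72 Mbps = 72,000,000 bits/s
time = 4,125,917,383,229.44 / 72,000,000 = 57,304.4081 s
57,304.4081 s / 3600 = 15.92 hours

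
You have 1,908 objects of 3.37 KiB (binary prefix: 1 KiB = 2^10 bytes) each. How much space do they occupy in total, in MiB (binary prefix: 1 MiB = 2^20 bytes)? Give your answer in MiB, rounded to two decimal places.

Total = 1,908 × 3.37 KiB = 6429.96 KiB
= 6429.96 × 1,024 bytes = 6,584,279.04 bytes
1 MiB = 1,048,576 bytes
6,584,279.04 / 1,048,576 = 6.28 MiB

6.28 MiB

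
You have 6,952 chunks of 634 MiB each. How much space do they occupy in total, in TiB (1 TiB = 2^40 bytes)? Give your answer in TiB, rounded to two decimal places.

4.20 TiB

Total = 6,952 × 634 MiB = 4,407,568 MiB
= 4,407,568 × 1,048,576 bytes = 4,621,670,023,168 bytes
1 TiB = 1,099,511,627,776 bytes
4,621,670,023,168 / 1,099,511,627,776 = 4.20 TiB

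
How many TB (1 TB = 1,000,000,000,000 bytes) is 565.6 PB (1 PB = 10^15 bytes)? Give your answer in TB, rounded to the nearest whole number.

565,600 TB

565.6 PB = 565.6 × 10^15 bytes = 565,600,000,000,000,000 bytes
1 TB = 1,000,000,000,000 bytes
565,600,000,000,000,000 / 1,000,000,000,000 = 565,600 TB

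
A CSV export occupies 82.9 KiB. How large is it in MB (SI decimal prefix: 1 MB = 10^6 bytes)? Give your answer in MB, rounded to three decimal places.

0.085 MB

82.9 KiB = 82.9 × 2^10 bytes = 84,889.6 bytes
1 MB = 10^6 bytes = 1,000,000 bytes
84,889.6 / 1,000,000 = 0.085 MB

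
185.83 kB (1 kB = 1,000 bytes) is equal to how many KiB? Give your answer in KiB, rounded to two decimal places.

181.47 KiB

185.83 kB = 185.83 × 10^3 bytes = 185,830 bytes
1 KiB = 2^10 bytes = 1,024 bytes
185,830 / 1,024 = 181.47 KiB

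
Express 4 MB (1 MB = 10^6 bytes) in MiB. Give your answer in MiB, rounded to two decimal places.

4 MB = 4 × 10^6 bytes = 4,000,000 bytes
1 MiB = 1,048,576 bytes
4,000,000 / 1,048,576 = 3.81 MiB

3.81 MiB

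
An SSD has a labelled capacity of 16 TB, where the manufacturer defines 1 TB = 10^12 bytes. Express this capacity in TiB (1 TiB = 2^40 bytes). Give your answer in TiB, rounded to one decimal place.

14.6 TiB

16 TB = 16 × 10^12 bytes = 16,000,000,000,000 bytes
1 TiB = 2^40 bytes = 1,099,511,627,776 bytes
16,000,000,000,000 / 1,099,511,627,776 = 14.6 TiB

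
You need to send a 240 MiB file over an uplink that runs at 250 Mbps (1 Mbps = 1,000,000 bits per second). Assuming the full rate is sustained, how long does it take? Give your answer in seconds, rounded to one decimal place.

8.1 seconds

240 MiB = 251,658,240 bytes = 2,013,265,920 bits
250 Mbps = 250,000,000 bits/s
time = 2,013,265,920 / 250,000,000 = 8.1 s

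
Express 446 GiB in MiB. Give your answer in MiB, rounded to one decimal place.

446 GiB × 1,073,741,824 bytes/GiB = 478,888,853,504 bytes
1 MiB = 1,048,576 bytes
478,888,853,504 / 1,048,576 = 456,704.0 MiB

456,704.0 MiB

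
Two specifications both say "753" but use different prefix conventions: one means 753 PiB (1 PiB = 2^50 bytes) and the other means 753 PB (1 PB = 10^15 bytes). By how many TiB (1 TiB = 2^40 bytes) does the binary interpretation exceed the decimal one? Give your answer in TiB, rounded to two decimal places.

86,222.49 TiB

753 PiB = 753 × 1,125,899,906,842,624 = 847,802,629,852,495,872 bytes
753 PB = 753 × 1,000,000,000,000,000 = 753,000,000,000,000,000 bytes
difference = 94,802,629,852,495,872 bytes
94,802,629,852,495,872 / 1,099,511,627,776 = 86,222.49 TiB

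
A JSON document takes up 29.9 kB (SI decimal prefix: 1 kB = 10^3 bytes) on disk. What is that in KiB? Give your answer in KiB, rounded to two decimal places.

29.9 kB × 1,000 bytes/kB = 29,900 bytes
1 KiB = 1,024 bytes
29,900 / 1,024 = 29.20 KiB

29.20 KiB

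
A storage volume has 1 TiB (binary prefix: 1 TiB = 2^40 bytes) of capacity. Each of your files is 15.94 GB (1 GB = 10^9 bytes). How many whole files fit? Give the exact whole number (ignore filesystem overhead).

68

Capacity: 1 TiB = 1,099,511,627,776 bytes
Per item: 15.94 GB = 15,940,000,000 bytes
⌊1,099,511,627,776 / 15,940,000,000⌋ = 68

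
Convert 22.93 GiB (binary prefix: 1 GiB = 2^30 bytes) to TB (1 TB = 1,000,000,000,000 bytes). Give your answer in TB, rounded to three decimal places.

22.93 GiB = 22.93 × 2^30 bytes = 24,620,900,024.32 bytes
1 TB = 1,000,000,000,000 bytes
24,620,900,024.32 / 1,000,000,000,000 = 0.025 TB

0.025 TB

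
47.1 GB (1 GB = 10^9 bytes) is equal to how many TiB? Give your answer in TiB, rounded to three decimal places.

0.043 TiB

47.1 GB × 1,000,000,000 bytes/GB = 47,100,000,000 bytes
1 TiB = 2^40 bytes = 1,099,511,627,776 bytes
47,100,000,000 / 1,099,511,627,776 = 0.043 TiB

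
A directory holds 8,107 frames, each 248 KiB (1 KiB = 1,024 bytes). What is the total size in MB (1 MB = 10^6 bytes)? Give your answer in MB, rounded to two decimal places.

2,058.79 MB

Total = 8,107 × 248 KiB = 2,010,536 KiB
= 2,010,536 × 1,024 bytes = 2,058,788,864 bytes
1 MB = 1,000,000 bytes
2,058,788,864 / 1,000,000 = 2,058.79 MB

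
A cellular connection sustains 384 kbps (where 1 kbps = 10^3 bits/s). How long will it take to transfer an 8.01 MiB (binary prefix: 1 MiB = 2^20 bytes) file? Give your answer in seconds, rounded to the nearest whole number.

175 seconds

8.01 MiB = 8,399,093.76 bytes = 67,192,750.08 bits
384 kbps = 384,000 bits/s
time = 67,192,750.08 / 384,000 = 175 s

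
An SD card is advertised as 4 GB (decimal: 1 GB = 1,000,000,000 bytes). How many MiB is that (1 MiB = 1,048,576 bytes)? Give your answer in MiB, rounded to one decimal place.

4 GB = 4 × 10^9 bytes = 4,000,000,000 bytes
1 MiB = 1,048,576 bytes
4,000,000,000 / 1,048,576 = 3,814.7 MiB

3,814.7 MiB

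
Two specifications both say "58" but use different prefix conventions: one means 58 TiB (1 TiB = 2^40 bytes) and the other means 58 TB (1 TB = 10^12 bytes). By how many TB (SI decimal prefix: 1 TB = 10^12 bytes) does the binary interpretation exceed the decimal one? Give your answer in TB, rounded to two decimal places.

5.77 TB

58 TiB = 58 × 1,099,511,627,776 = 63,771,674,411,008 bytes
58 TB = 58 × 1,000,000,000,000 = 58,000,000,000,000 bytes
difference = 5,771,674,411,008 bytes
5,771,674,411,008 / 1,000,000,000,000 = 5.77 TB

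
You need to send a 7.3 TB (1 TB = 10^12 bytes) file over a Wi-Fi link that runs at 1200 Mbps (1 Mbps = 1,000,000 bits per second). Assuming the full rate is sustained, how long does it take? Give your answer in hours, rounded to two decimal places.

7.3 TB = 7,300,000,000,000 bytes = 58,400,000,000,000 bits
1200 Mbps = 1,200,000,000 bits/s
time = 58,400,000,000,000 / 1,200,000,000 = 48,666.6667 s
48,666.6667 s / 3600 = 13.52 hours

13.52 hours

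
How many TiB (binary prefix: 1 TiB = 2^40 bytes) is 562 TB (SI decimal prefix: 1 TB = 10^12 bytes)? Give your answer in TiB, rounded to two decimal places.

511.14 TiB

562 TB × 1,000,000,000,000 bytes/TB = 562,000,000,000,000 bytes
1 TiB = 2^40 bytes = 1,099,511,627,776 bytes
562,000,000,000,000 / 1,099,511,627,776 = 511.14 TiB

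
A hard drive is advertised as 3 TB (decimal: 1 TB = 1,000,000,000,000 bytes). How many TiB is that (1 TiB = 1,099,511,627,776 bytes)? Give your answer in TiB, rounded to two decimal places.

3 TB = 3 × 10^12 bytes = 3,000,000,000,000 bytes
1 TiB = 1,099,511,627,776 bytes
3,000,000,000,000 / 1,099,511,627,776 = 2.73 TiB

2.73 TiB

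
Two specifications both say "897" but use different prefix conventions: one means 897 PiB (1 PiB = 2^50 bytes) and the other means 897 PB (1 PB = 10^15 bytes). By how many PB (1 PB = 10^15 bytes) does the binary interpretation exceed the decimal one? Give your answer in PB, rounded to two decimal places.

112.93 PB

897 PiB = 897 × 1,125,899,906,842,624 = 1,009,932,216,437,833,728 bytes
897 PB = 897 × 1,000,000,000,000,000 = 897,000,000,000,000,000 bytes
difference = 112,932,216,437,833,728 bytes
112,932,216,437,833,728 / 1,000,000,000,000,000 = 112.93 PB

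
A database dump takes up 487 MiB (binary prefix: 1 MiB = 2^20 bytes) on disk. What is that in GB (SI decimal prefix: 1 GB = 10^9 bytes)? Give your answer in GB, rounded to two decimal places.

0.51 GB

487 MiB × 1,048,576 bytes/MiB = 510,656,512 bytes
1 GB = 1,000,000,000 bytes
510,656,512 / 1,000,000,000 = 0.51 GB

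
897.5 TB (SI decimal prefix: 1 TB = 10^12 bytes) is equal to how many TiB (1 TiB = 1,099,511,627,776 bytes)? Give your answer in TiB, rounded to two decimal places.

816.27 TiB

897.5 TB = 897.5 × 10^12 bytes = 897,500,000,000,000 bytes
1 TiB = 2^40 bytes = 1,099,511,627,776 bytes
897,500,000,000,000 / 1,099,511,627,776 = 816.27 TiB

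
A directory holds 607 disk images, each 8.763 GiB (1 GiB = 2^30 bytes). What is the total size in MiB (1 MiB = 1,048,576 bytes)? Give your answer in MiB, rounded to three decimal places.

Total = 607 × 8.763 GiB = 5319.141 GiB
= 5319.141 × 1,073,741,824 bytes = 5,711,384,159,453.184 bytes
1 MiB = 1,048,576 bytes
5,711,384,159,453.184 / 1,048,576 = 5,446,800.384 MiB

5,446,800.384 MiB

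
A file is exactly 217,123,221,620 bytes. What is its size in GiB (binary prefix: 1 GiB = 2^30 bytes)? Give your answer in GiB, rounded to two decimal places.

202.21 GiB

217,123,221,620 bytes given.
1 GiB = 2^30 bytes = 1,073,741,824 bytes
217,123,221,620 / 1,073,741,824 = 202.21 GiB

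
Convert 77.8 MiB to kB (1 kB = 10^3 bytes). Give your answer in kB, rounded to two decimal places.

81,579.21 kB

77.8 MiB × 1,048,576 bytes/MiB = 81,579,212.8 bytes
1 kB = 1,000 bytes
81,579,212.8 / 1,000 = 81,579.21 kB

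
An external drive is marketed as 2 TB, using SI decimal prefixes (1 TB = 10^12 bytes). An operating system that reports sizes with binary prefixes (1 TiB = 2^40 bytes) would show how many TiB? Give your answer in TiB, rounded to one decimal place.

2 TB = 2 × 10^12 bytes = 2,000,000,000,000 bytes
1 TiB = 2^40 bytes = 1,099,511,627,776 bytes
2,000,000,000,000 / 1,099,511,627,776 = 1.8 TiB

1.8 TiB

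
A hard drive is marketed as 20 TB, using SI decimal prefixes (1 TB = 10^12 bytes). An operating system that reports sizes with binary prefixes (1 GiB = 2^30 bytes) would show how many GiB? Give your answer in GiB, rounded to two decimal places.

18,626.45 GiB

20 TB = 20 × 10^12 bytes = 20,000,000,000,000 bytes
1 GiB = 1,073,741,824 bytes
20,000,000,000,000 / 1,073,741,824 = 18,626.45 GiB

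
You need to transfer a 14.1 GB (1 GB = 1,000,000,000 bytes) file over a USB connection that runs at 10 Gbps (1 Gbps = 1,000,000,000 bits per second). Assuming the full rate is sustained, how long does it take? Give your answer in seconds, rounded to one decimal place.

14.1 GB = 14,100,000,000 bytes = 112,800,000,000 bits
10 Gbps = 10,000,000,000 bits/s
time = 112,800,000,000 / 10,000,000,000 = 11.3 s

11.3 seconds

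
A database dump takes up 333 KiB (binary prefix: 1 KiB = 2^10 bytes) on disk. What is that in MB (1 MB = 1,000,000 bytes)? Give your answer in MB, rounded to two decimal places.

0.34 MB

333 KiB = 333 × 2^10 bytes = 340,992 bytes
1 MB = 10^6 bytes = 1,000,000 bytes
340,992 / 1,000,000 = 0.34 MB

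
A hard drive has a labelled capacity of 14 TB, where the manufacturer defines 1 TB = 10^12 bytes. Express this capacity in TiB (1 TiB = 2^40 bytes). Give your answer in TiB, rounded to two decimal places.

12.73 TiB

14 TB × 1,000,000,000,000 bytes/TB = 14,000,000,000,000 bytes
1 TiB = 1,099,511,627,776 bytes
14,000,000,000,000 / 1,099,511,627,776 = 12.73 TiB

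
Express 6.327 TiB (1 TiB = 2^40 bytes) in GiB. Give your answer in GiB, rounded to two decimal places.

6.327 TiB = 6.327 × 2^40 bytes = 6,956,610,068,938.752 bytes
1 GiB = 2^30 bytes = 1,073,741,824 bytes
6,956,610,068,938.752 / 1,073,741,824 = 6,478.85 GiB

6,478.85 GiB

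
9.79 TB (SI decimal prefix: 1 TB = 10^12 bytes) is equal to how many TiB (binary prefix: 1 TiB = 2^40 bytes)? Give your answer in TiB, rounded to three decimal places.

9.79 TB = 9.79 × 10^12 bytes = 9,790,000,000,000 bytes
1 TiB = 2^40 bytes = 1,099,511,627,776 bytes
9,790,000,000,000 / 1,099,511,627,776 = 8.904 TiB

8.904 TiB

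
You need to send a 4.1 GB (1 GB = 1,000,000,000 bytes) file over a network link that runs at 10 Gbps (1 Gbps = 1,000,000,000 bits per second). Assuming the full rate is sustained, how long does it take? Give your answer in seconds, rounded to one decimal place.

4.1 GB = 4,100,000,000 bytes = 32,800,000,000 bits
10 Gbps = 10,000,000,000 bits/s
time = 32,800,000,000 / 10,000,000,000 = 3.3 s

3.3 seconds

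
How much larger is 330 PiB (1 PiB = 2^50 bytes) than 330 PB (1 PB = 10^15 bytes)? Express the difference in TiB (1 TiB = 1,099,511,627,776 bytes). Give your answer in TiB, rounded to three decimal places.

330 PiB = 330 × 1,125,899,906,842,624 = 371,546,969,258,065,920 bytes
330 PB = 330 × 1,000,000,000,000,000 = 330,000,000,000,000,000 bytes
difference = 41,546,969,258,065,920 bytes
41,546,969,258,065,920 / 1,099,511,627,776 = 37,786.748 TiB

37,786.748 TiB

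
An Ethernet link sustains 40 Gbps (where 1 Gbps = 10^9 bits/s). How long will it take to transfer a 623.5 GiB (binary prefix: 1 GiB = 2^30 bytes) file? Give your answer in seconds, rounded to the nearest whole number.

623.5 GiB = 669,478,027,264 bytes = 5,355,824,218,112 bits
40 Gbps = 40,000,000,000 bits/s
time = 5,355,824,218,112 / 40,000,000,000 = 134 s

134 seconds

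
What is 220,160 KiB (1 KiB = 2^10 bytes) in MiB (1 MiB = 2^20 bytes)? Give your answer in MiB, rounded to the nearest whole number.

220,160 KiB × 1,024 bytes/KiB = 225,443,840 bytes
1 MiB = 2^20 bytes = 1,048,576 bytes
225,443,840 / 1,048,576 = 215 MiB

215 MiB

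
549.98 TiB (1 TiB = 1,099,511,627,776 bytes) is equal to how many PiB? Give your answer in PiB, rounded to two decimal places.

549.98 TiB = 549.98 × 2^40 bytes = 604,709,405,044,244.48 bytes
1 PiB = 1,125,899,906,842,624 bytes
604,709,405,044,244.48 / 1,125,899,906,842,624 = 0.54 PiB

0.54 PiB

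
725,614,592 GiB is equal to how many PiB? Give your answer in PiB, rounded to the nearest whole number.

692 PiB

725,614,592 GiB = 725,614,592 × 2^30 bytes = 779,122,735,535,095,808 bytes
1 PiB = 1,125,899,906,842,624 bytes
779,122,735,535,095,808 / 1,125,899,906,842,624 = 692 PiB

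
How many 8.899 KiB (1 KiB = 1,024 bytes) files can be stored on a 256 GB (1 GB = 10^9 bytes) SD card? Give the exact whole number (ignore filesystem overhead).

28,093,044

Capacity: 256 GB = 256,000,000,000 bytes
Per item: 8.899 KiB = 9,112.576 bytes
⌊256,000,000,000 / 9,112.576⌋ = 28,093,044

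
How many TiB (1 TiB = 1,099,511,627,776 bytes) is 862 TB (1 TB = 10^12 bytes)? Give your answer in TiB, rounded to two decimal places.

862 TB × 1,000,000,000,000 bytes/TB = 862,000,000,000,000 bytes
1 TiB = 1,099,511,627,776 bytes
862,000,000,000,000 / 1,099,511,627,776 = 783.98 TiB

783.98 TiB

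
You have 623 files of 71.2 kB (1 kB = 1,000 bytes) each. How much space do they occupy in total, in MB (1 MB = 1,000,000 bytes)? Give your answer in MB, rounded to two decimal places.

Total = 623 × 71.2 kB = 44357.6 kB
= 44357.6 × 1,000 bytes = 44,357,600 bytes
1 MB = 1,000,000 bytes
44,357,600 / 1,000,000 = 44.36 MB

44.36 MB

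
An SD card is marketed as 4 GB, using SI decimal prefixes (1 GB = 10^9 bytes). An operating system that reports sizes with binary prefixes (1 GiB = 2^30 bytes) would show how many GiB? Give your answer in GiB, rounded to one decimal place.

3.7 GiB

4 GB × 1,000,000,000 bytes/GB = 4,000,000,000 bytes
1 GiB = 1,073,741,824 bytes
4,000,000,000 / 1,073,741,824 = 3.7 GiB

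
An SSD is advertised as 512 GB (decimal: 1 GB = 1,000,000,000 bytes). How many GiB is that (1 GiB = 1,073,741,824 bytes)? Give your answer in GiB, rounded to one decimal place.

512 GB × 1,000,000,000 bytes/GB = 512,000,000,000 bytes
1 GiB = 2^30 bytes = 1,073,741,824 bytes
512,000,000,000 / 1,073,741,824 = 476.8 GiB

476.8 GiB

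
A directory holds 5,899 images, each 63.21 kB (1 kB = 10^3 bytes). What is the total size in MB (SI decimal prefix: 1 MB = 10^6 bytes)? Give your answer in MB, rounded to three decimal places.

Total = 5,899 × 63.21 kB = 372875.79 kB
= 372875.79 × 1,000 bytes = 372,875,790 bytes
1 MB = 1,000,000 bytes
372,875,790 / 1,000,000 = 372.876 MB

372.876 MB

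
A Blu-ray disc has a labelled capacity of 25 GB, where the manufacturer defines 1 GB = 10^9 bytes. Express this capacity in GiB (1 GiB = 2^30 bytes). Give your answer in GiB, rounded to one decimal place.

23.3 GiB

25 GB = 25 × 10^9 bytes = 25,000,000,000 bytes
1 GiB = 1,073,741,824 bytes
25,000,000,000 / 1,073,741,824 = 23.3 GiB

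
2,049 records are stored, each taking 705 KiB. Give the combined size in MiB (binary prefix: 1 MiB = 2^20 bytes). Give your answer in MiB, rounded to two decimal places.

Total = 2,049 × 705 KiB = 1,444,545 KiB
= 1,444,545 × 1,024 bytes = 1,479,214,080 bytes
1 MiB = 1,048,576 bytes
1,479,214,080 / 1,048,576 = 1,410.69 MiB

1,410.69 MiB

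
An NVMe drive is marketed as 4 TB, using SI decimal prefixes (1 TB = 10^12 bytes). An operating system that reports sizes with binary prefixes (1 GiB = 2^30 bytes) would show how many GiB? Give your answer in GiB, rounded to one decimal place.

3,725.3 GiB

4 TB = 4 × 10^12 bytes = 4,000,000,000,000 bytes
1 GiB = 2^30 bytes = 1,073,741,824 bytes
4,000,000,000,000 / 1,073,741,824 = 3,725.3 GiB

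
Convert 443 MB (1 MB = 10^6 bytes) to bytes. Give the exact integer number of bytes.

443 × 1,000,000 = 443,000,000 bytes  (1 MB = 10^6 bytes)

443,000,000 bytes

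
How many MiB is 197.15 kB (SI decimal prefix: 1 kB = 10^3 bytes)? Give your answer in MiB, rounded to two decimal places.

197.15 kB = 197.15 × 10^3 bytes = 197,150 bytes
1 MiB = 2^20 bytes = 1,048,576 bytes
197,150 / 1,048,576 = 0.19 MiB

0.19 MiB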